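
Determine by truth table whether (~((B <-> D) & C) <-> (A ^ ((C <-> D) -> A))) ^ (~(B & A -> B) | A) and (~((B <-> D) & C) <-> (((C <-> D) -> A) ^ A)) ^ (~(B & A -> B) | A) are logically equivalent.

A | B | C | D || φ | ψ
F | F | F | F || F | F
F | F | F | T || T | T
F | F | T | F || F | F
F | F | T | T || F | F
F | T | F | F || F | F
F | T | F | T || T | T
F | T | T | F || T | T
F | T | T | T || T | T
T | F | F | F || T | T
T | F | F | T || T | T
T | F | T | F || F | F
T | F | T | T || T | T
T | T | F | F || T | T
T | T | F | T || T | T
T | T | T | F || T | T
T | T | T | T || F | F
The columns for φ and ψ agree on every row, so they are logically equivalent.

equivalent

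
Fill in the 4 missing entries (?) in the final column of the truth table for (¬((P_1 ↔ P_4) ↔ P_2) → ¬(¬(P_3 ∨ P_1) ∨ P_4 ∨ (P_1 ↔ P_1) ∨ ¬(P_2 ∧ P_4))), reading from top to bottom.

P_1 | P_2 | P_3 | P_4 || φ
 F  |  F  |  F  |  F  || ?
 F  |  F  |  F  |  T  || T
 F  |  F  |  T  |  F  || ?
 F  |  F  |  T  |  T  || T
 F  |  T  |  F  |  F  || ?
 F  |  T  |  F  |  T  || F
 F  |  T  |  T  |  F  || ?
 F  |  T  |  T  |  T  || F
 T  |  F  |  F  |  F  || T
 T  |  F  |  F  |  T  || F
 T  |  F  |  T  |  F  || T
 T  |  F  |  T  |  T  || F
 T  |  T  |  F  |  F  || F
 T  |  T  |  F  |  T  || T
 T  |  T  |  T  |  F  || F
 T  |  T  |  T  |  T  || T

Row P_1=F, P_2=F, P_3=F, P_4=F: ¬((P_1 ↔ P_4) ↔ P_2) = T, ¬(¬(P_3 ∨ P_1) ∨ P_4 ∨ (P_1 ↔ P_1) ∨ ¬(P_2 ∧ P_4)) = F, so the formula = F.
Row P_1=F, P_2=F, P_3=T, P_4=F: ¬((P_1 ↔ P_4) ↔ P_2) = T, ¬(¬(P_3 ∨ P_1) ∨ P_4 ∨ (P_1 ↔ P_1) ∨ ¬(P_2 ∧ P_4)) = F, so the formula = F.
Row P_1=F, P_2=T, P_3=F, P_4=F: ¬((P_1 ↔ P_4) ↔ P_2) = F, ¬(¬(P_3 ∨ P_1) ∨ P_4 ∨ (P_1 ↔ P_1) ∨ ¬(P_2 ∧ P_4)) = F, so the formula = T.
Row P_1=F, P_2=T, P_3=T, P_4=F: ¬((P_1 ↔ P_4) ↔ P_2) = F, ¬(¬(P_3 ∨ P_1) ∨ P_4 ∨ (P_1 ↔ P_1) ∨ ¬(P_2 ∧ P_4)) = F, so the formula = T.

F, F, T, T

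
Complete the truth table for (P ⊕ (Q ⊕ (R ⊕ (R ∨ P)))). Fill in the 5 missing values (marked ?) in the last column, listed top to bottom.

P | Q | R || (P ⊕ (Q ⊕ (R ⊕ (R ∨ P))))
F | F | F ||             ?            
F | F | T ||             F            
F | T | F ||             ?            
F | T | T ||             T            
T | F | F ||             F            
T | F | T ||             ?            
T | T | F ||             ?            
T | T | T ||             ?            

F, T, T, T, F

Row P=F, Q=F, R=F: (Q ⊕ (R ⊕ (R ∨ P))) = F, so (P ⊕ (Q ⊕ (R ⊕ (R ∨ P)))) = F.
Row P=F, Q=T, R=F: (Q ⊕ (R ⊕ (R ∨ P))) = T, so (P ⊕ (Q ⊕ (R ⊕ (R ∨ P)))) = T.
Row P=T, Q=F, R=T: (Q ⊕ (R ⊕ (R ∨ P))) = F, so (P ⊕ (Q ⊕ (R ⊕ (R ∨ P)))) = T.
Row P=T, Q=T, R=F: (Q ⊕ (R ⊕ (R ∨ P))) = F, so (P ⊕ (Q ⊕ (R ⊕ (R ∨ P)))) = T.
Row P=T, Q=T, R=T: (Q ⊕ (R ⊕ (R ∨ P))) = T, so (P ⊕ (Q ⊕ (R ⊕ (R ∨ P)))) = F.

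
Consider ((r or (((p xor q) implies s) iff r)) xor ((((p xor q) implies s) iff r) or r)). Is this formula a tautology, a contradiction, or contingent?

contradiction

p  q  r  s  |  (p xor q)  ((p xor q) implies s)  φ
T  T  T  T  |      F                T            F
T  T  T  F  |      F                T            F
T  T  F  T  |      F                T            F
T  T  F  F  |      F                T            F
T  F  T  T  |      T                T            F
T  F  T  F  |      T                F            F
T  F  F  T  |      T                T            F
T  F  F  F  |      T                F            F
F  T  T  T  |      T                T            F
F  T  T  F  |      T                F            F
F  T  F  T  |      T                T            F
F  T  F  F  |      T                F            F
F  F  T  T  |      F                T            F
F  F  T  F  |      F                T            F
F  F  F  T  |      F                T            F
F  F  F  F  |      F                T            F
Every row is F, so the formula is a contradiction.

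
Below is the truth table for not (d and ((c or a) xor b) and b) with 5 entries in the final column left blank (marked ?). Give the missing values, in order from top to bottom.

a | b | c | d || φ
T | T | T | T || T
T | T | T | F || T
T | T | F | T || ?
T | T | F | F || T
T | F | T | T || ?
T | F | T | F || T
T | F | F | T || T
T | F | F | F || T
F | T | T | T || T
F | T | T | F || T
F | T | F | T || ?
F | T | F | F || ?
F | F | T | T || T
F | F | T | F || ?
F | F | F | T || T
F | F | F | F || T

Row a=T, b=T, c=F, d=T: ((c or a) xor b) = F, (d and ((c or a) xor b) and b) = F, so the formula = T.
Row a=T, b=F, c=T, d=T: ((c or a) xor b) = T, (d and ((c or a) xor b) and b) = F, so the formula = T.
Row a=F, b=T, c=F, d=T: ((c or a) xor b) = T, (d and ((c or a) xor b) and b) = T, so the formula = F.
Row a=F, b=T, c=F, d=F: ((c or a) xor b) = T, (d and ((c or a) xor b) and b) = F, so the formula = T.
Row a=F, b=F, c=T, d=F: ((c or a) xor b) = T, (d and ((c or a) xor b) and b) = F, so the formula = T.

T, T, F, T, T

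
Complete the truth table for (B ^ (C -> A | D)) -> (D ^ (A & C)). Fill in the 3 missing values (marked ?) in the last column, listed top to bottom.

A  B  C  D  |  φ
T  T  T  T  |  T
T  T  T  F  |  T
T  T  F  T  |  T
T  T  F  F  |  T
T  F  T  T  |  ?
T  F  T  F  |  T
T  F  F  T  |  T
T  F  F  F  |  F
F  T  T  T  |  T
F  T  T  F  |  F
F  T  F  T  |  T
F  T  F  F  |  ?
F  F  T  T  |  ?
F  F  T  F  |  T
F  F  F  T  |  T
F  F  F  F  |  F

Row A=T, B=F, C=T, D=T: (B ^ (C -> A | D)) = T, (D ^ (A & C)) = F, so the formula = F.
Row A=F, B=T, C=F, D=F: (B ^ (C -> A | D)) = F, (D ^ (A & C)) = F, so the formula = T.
Row A=F, B=F, C=T, D=T: (B ^ (C -> A | D)) = T, (D ^ (A & C)) = T, so the formula = T.

F, T, T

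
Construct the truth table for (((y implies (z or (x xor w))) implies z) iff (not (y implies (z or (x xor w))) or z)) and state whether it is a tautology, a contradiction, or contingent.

x | y | z | w || (x xor w) | (z or (x xor w)) | (y implies (z or (x xor w))) | φ
T | T | T | T ||     F     |        T         |              T               | T
T | T | T | F ||     T     |        T         |              T               | T
T | T | F | T ||     F     |        F         |              F               | T
T | T | F | F ||     T     |        T         |              T               | T
T | F | T | T ||     F     |        T         |              T               | T
T | F | T | F ||     T     |        T         |              T               | T
T | F | F | T ||     F     |        F         |              T               | T
T | F | F | F ||     T     |        T         |              T               | T
F | T | T | T ||     T     |        T         |              T               | T
F | T | T | F ||     F     |        T         |              T               | T
F | T | F | T ||     T     |        T         |              T               | T
F | T | F | F ||     F     |        F         |              F               | T
F | F | T | T ||     T     |        T         |              T               | T
F | F | T | F ||     F     |        T         |              T               | T
F | F | F | T ||     T     |        T         |              T               | T
F | F | F | F ||     F     |        F         |              T               | T
Every row is T, so the formula is a tautology.

tautology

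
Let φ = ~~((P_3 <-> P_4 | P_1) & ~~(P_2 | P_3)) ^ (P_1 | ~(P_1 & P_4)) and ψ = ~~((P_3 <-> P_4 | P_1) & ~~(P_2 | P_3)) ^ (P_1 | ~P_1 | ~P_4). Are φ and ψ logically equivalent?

P_1 | P_2 | P_3 | P_4 || φ | ψ
 1  |  1  |  1  |  1  || 0 | 0
 1  |  1  |  1  |  0  || 0 | 0
 1  |  1  |  0  |  1  || 1 | 1
 1  |  1  |  0  |  0  || 1 | 1
 1  |  0  |  1  |  1  || 0 | 0
 1  |  0  |  1  |  0  || 0 | 0
 1  |  0  |  0  |  1  || 1 | 1
 1  |  0  |  0  |  0  || 1 | 1
 0  |  1  |  1  |  1  || 0 | 0
 0  |  1  |  1  |  0  || 1 | 1
 0  |  1  |  0  |  1  || 1 | 1
 0  |  1  |  0  |  0  || 0 | 0
 0  |  0  |  1  |  1  || 0 | 0
 0  |  0  |  1  |  0  || 1 | 1
 0  |  0  |  0  |  1  || 1 | 1
 0  |  0  |  0  |  0  || 1 | 1
The columns for φ and ψ agree on every row, so they are logically equivalent.

equivalent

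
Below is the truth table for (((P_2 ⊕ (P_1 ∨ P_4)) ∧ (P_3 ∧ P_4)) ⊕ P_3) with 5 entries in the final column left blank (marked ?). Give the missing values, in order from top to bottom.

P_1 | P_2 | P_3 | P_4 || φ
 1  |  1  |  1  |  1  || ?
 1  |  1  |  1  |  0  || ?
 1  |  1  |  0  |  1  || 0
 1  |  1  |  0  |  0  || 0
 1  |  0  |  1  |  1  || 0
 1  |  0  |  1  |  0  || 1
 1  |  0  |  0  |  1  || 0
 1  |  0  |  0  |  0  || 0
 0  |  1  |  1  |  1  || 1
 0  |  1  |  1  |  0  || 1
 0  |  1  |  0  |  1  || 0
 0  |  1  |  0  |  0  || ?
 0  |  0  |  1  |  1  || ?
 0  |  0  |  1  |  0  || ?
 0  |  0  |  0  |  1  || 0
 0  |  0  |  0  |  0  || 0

Row P_1=1, P_2=1, P_3=1, P_4=1: ((P_2 ⊕ (P_1 ∨ P_4)) ∧ (P_3 ∧ P_4)) = 0, so the formula = 1.
Row P_1=1, P_2=1, P_3=1, P_4=0: ((P_2 ⊕ (P_1 ∨ P_4)) ∧ (P_3 ∧ P_4)) = 0, so the formula = 1.
Row P_1=0, P_2=1, P_3=0, P_4=0: ((P_2 ⊕ (P_1 ∨ P_4)) ∧ (P_3 ∧ P_4)) = 0, so the formula = 0.
Row P_1=0, P_2=0, P_3=1, P_4=1: ((P_2 ⊕ (P_1 ∨ P_4)) ∧ (P_3 ∧ P_4)) = 1, so the formula = 0.
Row P_1=0, P_2=0, P_3=1, P_4=0: ((P_2 ⊕ (P_1 ∨ P_4)) ∧ (P_3 ∧ P_4)) = 0, so the formula = 1.

1, 1, 0, 0, 1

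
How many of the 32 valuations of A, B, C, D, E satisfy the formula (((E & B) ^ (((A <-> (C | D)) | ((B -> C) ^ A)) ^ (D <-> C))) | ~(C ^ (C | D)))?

A  B  C  D  E  |  φ
1  1  1  1  1  |  1
1  1  1  1  0  |  1
1  1  1  0  1  |  1
1  1  1  0  0  |  1
1  1  0  1  1  |  0
1  1  0  1  0  |  1
1  1  0  0  1  |  1
1  1  0  0  0  |  1
1  0  1  1  1  |  1
1  0  1  1  0  |  1
1  0  1  0  1  |  1
1  0  1  0  0  |  1
1  0  0  1  1  |  1
1  0  0  1  0  |  1
1  0  0  0  1  |  1
1  0  0  0  0  |  1
0  1  1  1  1  |  1
0  1  1  1  0  |  1
0  1  1  0  1  |  1
0  1  1  0  0  |  1
0  1  0  1  1  |  1
0  1  0  1  0  |  0
0  1  0  0  1  |  1
0  1  0  0  0  |  1
0  0  1  1  1  |  1
0  0  1  1  0  |  1
0  0  1  0  1  |  1
0  0  1  0  0  |  1
0  0  0  1  1  |  1
0  0  0  1  0  |  1
0  0  0  0  1  |  1
0  0  0  0  0  |  1
The formula is true on 30 of the 32 rows.

30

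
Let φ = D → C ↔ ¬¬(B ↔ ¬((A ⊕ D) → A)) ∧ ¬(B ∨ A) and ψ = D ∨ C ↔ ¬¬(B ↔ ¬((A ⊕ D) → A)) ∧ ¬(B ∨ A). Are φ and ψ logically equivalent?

not equivalent

A | B | C | D || φ | ψ
T | T | T | T || F | F
T | T | T | F || F | F
T | T | F | T || T | F
T | T | F | F || F | T
T | F | T | T || F | F
T | F | T | F || F | F
T | F | F | T || T | F
T | F | F | F || F | T
F | T | T | T || F | F
F | T | T | F || F | F
F | T | F | T || T | F
F | T | F | F || F | T
F | F | T | T || F | F
F | F | T | F || T | T
F | F | F | T || T | F
F | F | F | F || T | F
The columns differ at A=T, B=T, C=F, D=T (φ=T, ψ=F), so they are not equivalent.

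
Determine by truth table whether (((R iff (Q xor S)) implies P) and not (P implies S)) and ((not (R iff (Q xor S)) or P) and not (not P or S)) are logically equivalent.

equivalent

P  Q  R  S  |  φ  ψ
F  F  F  F  |  F  F
F  F  F  T  |  F  F
F  F  T  F  |  F  F
F  F  T  T  |  F  F
F  T  F  F  |  F  F
F  T  F  T  |  F  F
F  T  T  F  |  F  F
F  T  T  T  |  F  F
T  F  F  F  |  T  T
T  F  F  T  |  F  F
T  F  T  F  |  T  T
T  F  T  T  |  F  F
T  T  F  F  |  T  T
T  T  F  T  |  F  F
T  T  T  F  |  T  T
T  T  T  T  |  F  F
The columns for φ and ψ agree on every row, so they are logically equivalent.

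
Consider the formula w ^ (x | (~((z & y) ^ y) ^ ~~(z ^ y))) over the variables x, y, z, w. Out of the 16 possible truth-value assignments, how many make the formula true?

  x   |   y   |   z   |   w   ||   φ  
False | False | False | False ||  True
False | False | False |  True || False
False | False |  True | False || False
False | False |  True |  True ||  True
False |  True | False | False ||  True
False |  True | False |  True || False
False |  True |  True | False ||  True
False |  True |  True |  True || False
 True | False | False | False ||  True
 True | False | False |  True || False
 True | False |  True | False ||  True
 True | False |  True |  True || False
 True |  True | False | False ||  True
 True |  True | False |  True || False
 True |  True |  True | False ||  True
 True |  True |  True |  True || False
The formula is true on 8 of the 16 rows.

8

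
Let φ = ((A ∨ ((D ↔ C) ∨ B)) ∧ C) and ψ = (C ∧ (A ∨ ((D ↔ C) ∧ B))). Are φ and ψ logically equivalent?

not equivalent

  A      B      C      D    |    φ      ψ  
 True   True   True   True  |   True   True
 True   True   True  False  |   True   True
 True   True  False   True  |  False  False
 True   True  False  False  |  False  False
 True  False   True   True  |   True   True
 True  False   True  False  |   True   True
 True  False  False   True  |  False  False
 True  False  False  False  |  False  False
False   True   True   True  |   True   True
False   True   True  False  |   True  False
False   True  False   True  |  False  False
False   True  False  False  |  False  False
False  False   True   True  |   True  False
False  False   True  False  |  False  False
False  False  False   True  |  False  False
False  False  False  False  |  False  False
The columns differ at A=False, B=True, C=True, D=False (φ=True, ψ=False), so they are not equivalent.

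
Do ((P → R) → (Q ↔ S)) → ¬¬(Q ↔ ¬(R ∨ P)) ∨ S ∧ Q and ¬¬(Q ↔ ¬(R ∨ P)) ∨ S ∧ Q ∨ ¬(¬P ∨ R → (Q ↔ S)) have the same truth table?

equivalent

P | Q | R | S | φ | ψ
- | - | - | - | - | -
T | T | T | T | T | T
T | T | T | F | T | T
T | T | F | T | T | T
T | T | F | F | F | F
T | F | T | T | T | T
T | F | T | F | T | T
T | F | F | T | T | T
T | F | F | F | T | T
F | T | T | T | T | T
F | T | T | F | T | T
F | T | F | T | T | T
F | T | F | F | T | T
F | F | T | T | T | T
F | F | T | F | T | T
F | F | F | T | T | T
F | F | F | F | F | F
The columns for φ and ψ agree on every row, so they are logically equivalent.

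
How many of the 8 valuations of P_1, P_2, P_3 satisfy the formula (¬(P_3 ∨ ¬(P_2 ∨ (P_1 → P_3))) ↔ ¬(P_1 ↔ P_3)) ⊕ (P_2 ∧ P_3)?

P_1 | P_2 | P_3 | φ
--- | --- | --- | -
 F  |  F  |  F  | F
 F  |  F  |  T  | F
 F  |  T  |  F  | F
 F  |  T  |  T  | T
 T  |  F  |  F  | F
 T  |  F  |  T  | T
 T  |  T  |  F  | T
 T  |  T  |  T  | F
The formula is true on 3 of the 8 rows.

3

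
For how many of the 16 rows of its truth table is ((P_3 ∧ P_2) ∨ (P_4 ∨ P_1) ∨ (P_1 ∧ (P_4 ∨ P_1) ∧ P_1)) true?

 P_1  |  P_2  |  P_3  |  P_4  |   φ  
----- | ----- | ----- | ----- | -----
 True |  True |  True |  True |  True
 True |  True |  True | False |  True
 True |  True | False |  True |  True
 True |  True | False | False |  True
 True | False |  True |  True |  True
 True | False |  True | False |  True
 True | False | False |  True |  True
 True | False | False | False |  True
False |  True |  True |  True |  True
False |  True |  True | False |  True
False |  True | False |  True |  True
False |  True | False | False | False
False | False |  True |  True |  True
False | False |  True | False | False
False | False | False |  True |  True
False | False | False | False | False
The formula is true on 13 of the 16 rows.

13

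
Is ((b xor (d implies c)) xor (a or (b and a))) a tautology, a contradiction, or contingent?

  a      b      c      d    |    φ  
 True   True   True   True  |   True
 True   True   True  False  |   True
 True   True  False   True  |  False
 True   True  False  False  |   True
 True  False   True   True  |  False
 True  False   True  False  |  False
 True  False  False   True  |   True
 True  False  False  False  |  False
False   True   True   True  |  False
False   True   True  False  |  False
False   True  False   True  |   True
False   True  False  False  |  False
False  False   True   True  |   True
False  False   True  False  |   True
False  False  False   True  |  False
False  False  False  False  |   True
8 of 16 rows are True, so the formula is contingent.

contingent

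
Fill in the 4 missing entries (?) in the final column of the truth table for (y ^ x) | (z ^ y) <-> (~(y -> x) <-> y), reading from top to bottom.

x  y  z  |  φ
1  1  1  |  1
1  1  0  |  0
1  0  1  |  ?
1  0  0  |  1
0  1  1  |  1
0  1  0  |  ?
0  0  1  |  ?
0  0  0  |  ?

Row x=1, y=0, z=1: ((y ^ x) | (z ^ y)) = 1, (~(y -> x) <-> y) = 1, so the formula = 1.
Row x=0, y=1, z=0: ((y ^ x) | (z ^ y)) = 1, (~(y -> x) <-> y) = 1, so the formula = 1.
Row x=0, y=0, z=1: ((y ^ x) | (z ^ y)) = 1, (~(y -> x) <-> y) = 1, so the formula = 1.
Row x=0, y=0, z=0: ((y ^ x) | (z ^ y)) = 0, (~(y -> x) <-> y) = 1, so the formula = 0.

1, 1, 1, 0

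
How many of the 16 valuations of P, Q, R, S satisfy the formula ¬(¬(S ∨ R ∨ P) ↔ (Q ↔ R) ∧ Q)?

6

P  Q  R  S  |  (S ∨ R ∨ P)  ¬(S ∨ R ∨ P)  (Q ↔ R)  ((Q ↔ R) ∧ Q)  ¬(¬(S ∨ R ∨ P) ↔ ((Q ↔ R) ∧ Q))
T  T  T  T  |       T            F           T           T                       T               
T  T  T  F  |       T            F           T           T                       T               
T  T  F  T  |       T            F           F           F                       F               
T  T  F  F  |       T            F           F           F                       F               
T  F  T  T  |       T            F           F           F                       F               
T  F  T  F  |       T            F           F           F                       F               
T  F  F  T  |       T            F           T           F                       F               
T  F  F  F  |       T            F           T           F                       F               
F  T  T  T  |       T            F           T           T                       T               
F  T  T  F  |       T            F           T           T                       T               
F  T  F  T  |       T            F           F           F                       F               
F  T  F  F  |       F            T           F           F                       T               
F  F  T  T  |       T            F           F           F                       F               
F  F  T  F  |       T            F           F           F                       F               
F  F  F  T  |       T            F           T           F                       F               
F  F  F  F  |       F            T           T           F                       T               
The formula is true on 6 of the 16 rows.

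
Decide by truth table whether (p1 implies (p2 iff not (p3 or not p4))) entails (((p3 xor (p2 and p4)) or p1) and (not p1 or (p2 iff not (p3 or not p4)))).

p1  p2  p3  p4  |  φ  ψ
1   1   1   1   |  0  0
1   1   1   0   |  0  0
1   1   0   1   |  1  1
1   1   0   0   |  0  0
1   0   1   1   |  1  1
1   0   1   0   |  1  1
1   0   0   1   |  0  0
1   0   0   0   |  1  1
0   1   1   1   |  1  0
0   1   1   0   |  1  1
0   1   0   1   |  1  1
0   1   0   0   |  1  0
0   0   1   1   |  1  1
0   0   1   0   |  1  1
0   0   0   1   |  1  0
0   0   0   0   |  1  0
At p1=0, p2=1, p3=1, p4=1 we have φ true but ψ false, so φ does not entail ψ.

no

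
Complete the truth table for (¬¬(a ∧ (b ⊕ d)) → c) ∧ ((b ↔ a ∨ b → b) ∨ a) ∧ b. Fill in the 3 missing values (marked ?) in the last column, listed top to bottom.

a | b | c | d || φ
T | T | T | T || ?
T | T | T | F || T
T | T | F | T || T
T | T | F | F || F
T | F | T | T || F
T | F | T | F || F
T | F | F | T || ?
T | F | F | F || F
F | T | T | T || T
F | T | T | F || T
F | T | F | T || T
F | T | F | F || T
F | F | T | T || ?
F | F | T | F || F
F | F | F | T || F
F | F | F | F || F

T, F, F

Row a=T, b=T, c=T, d=T: ((¬¬(a ∧ (b ⊕ d)) → c) ∧ ((b ↔ a ∨ b → b) ∨ a)) = T, so the formula = T.
Row a=T, b=F, c=F, d=T: ((¬¬(a ∧ (b ⊕ d)) → c) ∧ ((b ↔ a ∨ b → b) ∨ a)) = F, so the formula = F.
Row a=F, b=F, c=T, d=T: ((¬¬(a ∧ (b ⊕ d)) → c) ∧ ((b ↔ a ∨ b → b) ∨ a)) = F, so the formula = F.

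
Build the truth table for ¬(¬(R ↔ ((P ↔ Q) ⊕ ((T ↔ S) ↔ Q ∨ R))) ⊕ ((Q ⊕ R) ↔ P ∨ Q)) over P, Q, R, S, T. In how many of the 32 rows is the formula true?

16

P | Q | R | S | T || φ
1 | 1 | 1 | 1 | 1 || 0
1 | 1 | 1 | 1 | 0 || 1
1 | 1 | 1 | 0 | 1 || 1
1 | 1 | 1 | 0 | 0 || 0
1 | 1 | 0 | 1 | 1 || 0
1 | 1 | 0 | 1 | 0 || 1
1 | 1 | 0 | 0 | 1 || 1
1 | 1 | 0 | 0 | 0 || 0
1 | 0 | 1 | 1 | 1 || 0
1 | 0 | 1 | 1 | 0 || 1
1 | 0 | 1 | 0 | 1 || 1
1 | 0 | 1 | 0 | 0 || 0
1 | 0 | 0 | 1 | 1 || 1
1 | 0 | 0 | 1 | 0 || 0
1 | 0 | 0 | 0 | 1 || 0
1 | 0 | 0 | 0 | 0 || 1
0 | 1 | 1 | 1 | 1 || 1
0 | 1 | 1 | 1 | 0 || 0
0 | 1 | 1 | 0 | 1 || 0
0 | 1 | 1 | 0 | 0 || 1
0 | 1 | 0 | 1 | 1 || 1
0 | 1 | 0 | 1 | 0 || 0
0 | 1 | 0 | 0 | 1 || 0
0 | 1 | 0 | 0 | 0 || 1
0 | 0 | 1 | 1 | 1 || 0
0 | 0 | 1 | 1 | 0 || 1
0 | 0 | 1 | 0 | 1 || 1
0 | 0 | 1 | 0 | 0 || 0
0 | 0 | 0 | 1 | 1 || 1
0 | 0 | 0 | 1 | 0 || 0
0 | 0 | 0 | 0 | 1 || 0
0 | 0 | 0 | 0 | 0 || 1
The formula is true on 16 of the 32 rows.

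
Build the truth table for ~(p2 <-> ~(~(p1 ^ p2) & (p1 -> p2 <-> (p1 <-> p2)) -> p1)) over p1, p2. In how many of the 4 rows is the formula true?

p1 | p2 || φ
T  | T  || T
T  | F  || F
F  | T  || T
F  | F  || T
The formula is true on 3 of the 4 rows.

3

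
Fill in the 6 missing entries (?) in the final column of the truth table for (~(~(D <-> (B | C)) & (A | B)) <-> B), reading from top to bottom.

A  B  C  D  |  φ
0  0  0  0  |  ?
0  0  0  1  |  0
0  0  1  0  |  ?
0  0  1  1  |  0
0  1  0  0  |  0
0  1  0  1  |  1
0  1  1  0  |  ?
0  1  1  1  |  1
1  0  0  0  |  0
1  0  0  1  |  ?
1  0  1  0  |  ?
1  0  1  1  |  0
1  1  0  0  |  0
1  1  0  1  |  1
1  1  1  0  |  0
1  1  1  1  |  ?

Row A=0, B=0, C=0, D=0: ~(~(D <-> (B | C)) & (A | B)) = 1, so the formula = 0.
Row A=0, B=0, C=1, D=0: ~(~(D <-> (B | C)) & (A | B)) = 1, so the formula = 0.
Row A=0, B=1, C=1, D=0: ~(~(D <-> (B | C)) & (A | B)) = 0, so the formula = 0.
Row A=1, B=0, C=0, D=1: ~(~(D <-> (B | C)) & (A | B)) = 0, so the formula = 1.
Row A=1, B=0, C=1, D=0: ~(~(D <-> (B | C)) & (A | B)) = 0, so the formula = 1.
Row A=1, B=1, C=1, D=1: ~(~(D <-> (B | C)) & (A | B)) = 1, so the formula = 1.

0, 0, 0, 1, 1, 1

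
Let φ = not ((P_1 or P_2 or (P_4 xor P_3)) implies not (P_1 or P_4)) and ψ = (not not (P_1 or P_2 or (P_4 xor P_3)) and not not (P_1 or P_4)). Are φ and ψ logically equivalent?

P_1  P_2  P_3  P_4  |  φ  ψ
 T    T    T    T   |  T  T
 T    T    T    F   |  T  T
 T    T    F    T   |  T  T
 T    T    F    F   |  T  T
 T    F    T    T   |  T  T
 T    F    T    F   |  T  T
 T    F    F    T   |  T  T
 T    F    F    F   |  T  T
 F    T    T    T   |  T  T
 F    T    T    F   |  F  F
 F    T    F    T   |  T  T
 F    T    F    F   |  F  F
 F    F    T    T   |  F  F
 F    F    T    F   |  F  F
 F    F    F    T   |  T  T
 F    F    F    F   |  F  F
The columns for φ and ψ agree on every row, so they are logically equivalent.

equivalent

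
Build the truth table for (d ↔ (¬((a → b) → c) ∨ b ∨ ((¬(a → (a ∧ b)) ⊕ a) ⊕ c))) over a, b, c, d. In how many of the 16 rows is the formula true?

  a   |   b   |   c   |   d   ||   φ  
 True |  True |  True |  True ||  True
 True |  True |  True | False || False
 True |  True | False |  True ||  True
 True |  True | False | False || False
 True | False |  True |  True ||  True
 True | False |  True | False || False
 True | False | False |  True || False
 True | False | False | False ||  True
False |  True |  True |  True ||  True
False |  True |  True | False || False
False |  True | False |  True ||  True
False |  True | False | False || False
False | False |  True |  True ||  True
False | False |  True | False || False
False | False | False |  True ||  True
False | False | False | False || False
The formula is true on 8 of the 16 rows.

8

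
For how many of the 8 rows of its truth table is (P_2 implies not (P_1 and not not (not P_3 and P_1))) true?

7

P_1 | P_2 | P_3 || not P_3 | (not P_3 and P_1) | not (not P_3 and P_1) | not not (not P_3 and P_1) | φ
 T  |  T  |  T  ||    F    |         F         |           T           |             F             | T
 T  |  T  |  F  ||    T    |         T         |           F           |             T             | F
 T  |  F  |  T  ||    F    |         F         |           T           |             F             | T
 T  |  F  |  F  ||    T    |         T         |           F           |             T             | T
 F  |  T  |  T  ||    F    |         F         |           T           |             F             | T
 F  |  T  |  F  ||    T    |         F         |           T           |             F             | T
 F  |  F  |  T  ||    F    |         F         |           T           |             F             | T
 F  |  F  |  F  ||    T    |         F         |           T           |             F             | T
The formula is true on 7 of the 8 rows.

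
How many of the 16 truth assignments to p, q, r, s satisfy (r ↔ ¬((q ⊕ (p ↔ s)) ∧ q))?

p | q | r | s || (p ↔ s) | (q ⊕ (p ↔ s)) | ((q ⊕ (p ↔ s)) ∧ q) | ¬((q ⊕ (p ↔ s)) ∧ q) | (r ↔ ¬((q ⊕ (p ↔ s)) ∧ q))
T | T | T | T ||    T    |       F       |          F          |          T           |             T             
T | T | T | F ||    F    |       T       |          T          |          F           |             F             
T | T | F | T ||    T    |       F       |          F          |          T           |             F             
T | T | F | F ||    F    |       T       |          T          |          F           |             T             
T | F | T | T ||    T    |       T       |          F          |          T           |             T             
T | F | T | F ||    F    |       F       |          F          |          T           |             T             
T | F | F | T ||    T    |       T       |          F          |          T           |             F             
T | F | F | F ||    F    |       F       |          F          |          T           |             F             
F | T | T | T ||    F    |       T       |          T          |          F           |             F             
F | T | T | F ||    T    |       F       |          F          |          T           |             T             
F | T | F | T ||    F    |       T       |          T          |          F           |             T             
F | T | F | F ||    T    |       F       |          F          |          T           |             F             
F | F | T | T ||    F    |       F       |          F          |          T           |             T             
F | F | T | F ||    T    |       T       |          F          |          T           |             T             
F | F | F | T ||    F    |       F       |          F          |          T           |             F             
F | F | F | F ||    T    |       T       |          F          |          T           |             F             
The formula is true on 8 of the 16 rows.

8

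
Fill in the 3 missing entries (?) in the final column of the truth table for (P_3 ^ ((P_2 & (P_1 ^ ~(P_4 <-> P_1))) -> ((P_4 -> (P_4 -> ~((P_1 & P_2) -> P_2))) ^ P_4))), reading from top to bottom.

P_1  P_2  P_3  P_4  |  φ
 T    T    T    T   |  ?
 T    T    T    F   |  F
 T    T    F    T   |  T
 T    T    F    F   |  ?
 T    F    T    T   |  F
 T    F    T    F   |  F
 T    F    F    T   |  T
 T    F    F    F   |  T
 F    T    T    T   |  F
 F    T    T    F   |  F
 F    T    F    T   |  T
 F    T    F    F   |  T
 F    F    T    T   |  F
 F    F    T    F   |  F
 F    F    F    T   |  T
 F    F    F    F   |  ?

F, T, T

Row P_1=T, P_2=T, P_3=T, P_4=T: ((P_2 & (P_1 ^ ~(P_4 <-> P_1))) -> ((P_4 -> (P_4 -> ~((P_1 & P_2) -> P_2))) ^ P_4)) = T, so the formula = F.
Row P_1=T, P_2=T, P_3=F, P_4=F: ((P_2 & (P_1 ^ ~(P_4 <-> P_1))) -> ((P_4 -> (P_4 -> ~((P_1 & P_2) -> P_2))) ^ P_4)) = T, so the formula = T.
Row P_1=F, P_2=F, P_3=F, P_4=F: ((P_2 & (P_1 ^ ~(P_4 <-> P_1))) -> ((P_4 -> (P_4 -> ~((P_1 & P_2) -> P_2))) ^ P_4)) = T, so the formula = T.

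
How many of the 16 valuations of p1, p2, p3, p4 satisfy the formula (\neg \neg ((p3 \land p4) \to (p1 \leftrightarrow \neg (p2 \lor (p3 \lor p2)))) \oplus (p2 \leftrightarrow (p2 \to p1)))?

p1 | p2 | p3 | p4 || (p3 \land p4) | (p3 \lor p2) | (p2 \lor (p3 \lor p2)) | \neg (p2 \lor (p3 \lor p2)) | (p2 \to p1) | φ
F  | F  | F  | F  ||       F       |      F       |           F            |              T              |      T      | T
F  | F  | F  | T  ||       F       |      F       |           F            |              T              |      T      | T
F  | F  | T  | F  ||       F       |      T       |           T            |              F              |      T      | T
F  | F  | T  | T  ||       T       |      T       |           T            |              F              |      T      | T
F  | T  | F  | F  ||       F       |      T       |           T            |              F              |      F      | T
F  | T  | F  | T  ||       F       |      T       |           T            |              F              |      F      | T
F  | T  | T  | F  ||       F       |      T       |           T            |              F              |      F      | T
F  | T  | T  | T  ||       T       |      T       |           T            |              F              |      F      | T
T  | F  | F  | F  ||       F       |      F       |           F            |              T              |      T      | T
T  | F  | F  | T  ||       F       |      F       |           F            |              T              |      T      | T
T  | F  | T  | F  ||       F       |      T       |           T            |              F              |      T      | T
T  | F  | T  | T  ||       T       |      T       |           T            |              F              |      T      | F
T  | T  | F  | F  ||       F       |      T       |           T            |              F              |      T      | F
T  | T  | F  | T  ||       F       |      T       |           T            |              F              |      T      | F
T  | T  | T  | F  ||       F       |      T       |           T            |              F              |      T      | F
T  | T  | T  | T  ||       T       |      T       |           T            |              F              |      T      | T
The formula is true on 12 of the 16 rows.

12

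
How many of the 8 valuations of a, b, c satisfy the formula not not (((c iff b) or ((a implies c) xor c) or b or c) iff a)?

a | b | c | (c iff b) | (a implies c) | ((a implies c) xor c) | φ
- | - | - | --------- | ------------- | --------------------- | -
0 | 0 | 0 |     1     |       1       |           1           | 0
0 | 0 | 1 |     0     |       1       |           0           | 0
0 | 1 | 0 |     0     |       1       |           1           | 0
0 | 1 | 1 |     1     |       1       |           0           | 0
1 | 0 | 0 |     1     |       0       |           0           | 1
1 | 0 | 1 |     0     |       1       |           0           | 1
1 | 1 | 0 |     0     |       0       |           0           | 1
1 | 1 | 1 |     1     |       1       |           0           | 1
The formula is true on 4 of the 8 rows.

4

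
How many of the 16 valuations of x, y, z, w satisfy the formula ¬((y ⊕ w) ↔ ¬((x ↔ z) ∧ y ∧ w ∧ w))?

x | y | z | w || (y ⊕ w) | (x ↔ z) | ((x ↔ z) ∧ y ∧ w ∧ w) | ¬((x ↔ z) ∧ y ∧ w ∧ w) | φ
1 | 1 | 1 | 1 ||    0    |    1    |           1           |           0            | 0
1 | 1 | 1 | 0 ||    1    |    1    |           0           |           1            | 0
1 | 1 | 0 | 1 ||    0    |    0    |           0           |           1            | 1
1 | 1 | 0 | 0 ||    1    |    0    |           0           |           1            | 0
1 | 0 | 1 | 1 ||    1    |    1    |           0           |           1            | 0
1 | 0 | 1 | 0 ||    0    |    1    |           0           |           1            | 1
1 | 0 | 0 | 1 ||    1    |    0    |           0           |           1            | 0
1 | 0 | 0 | 0 ||    0    |    0    |           0           |           1            | 1
0 | 1 | 1 | 1 ||    0    |    0    |           0           |           1            | 1
0 | 1 | 1 | 0 ||    1    |    0    |           0           |           1            | 0
0 | 1 | 0 | 1 ||    0    |    1    |           1           |           0            | 0
0 | 1 | 0 | 0 ||    1    |    1    |           0           |           1            | 0
0 | 0 | 1 | 1 ||    1    |    0    |           0           |           1            | 0
0 | 0 | 1 | 0 ||    0    |    0    |           0           |           1            | 1
0 | 0 | 0 | 1 ||    1    |    1    |           0           |           1            | 0
0 | 0 | 0 | 0 ||    0    |    1    |           0           |           1            | 1
The formula is true on 6 of the 16 rows.

6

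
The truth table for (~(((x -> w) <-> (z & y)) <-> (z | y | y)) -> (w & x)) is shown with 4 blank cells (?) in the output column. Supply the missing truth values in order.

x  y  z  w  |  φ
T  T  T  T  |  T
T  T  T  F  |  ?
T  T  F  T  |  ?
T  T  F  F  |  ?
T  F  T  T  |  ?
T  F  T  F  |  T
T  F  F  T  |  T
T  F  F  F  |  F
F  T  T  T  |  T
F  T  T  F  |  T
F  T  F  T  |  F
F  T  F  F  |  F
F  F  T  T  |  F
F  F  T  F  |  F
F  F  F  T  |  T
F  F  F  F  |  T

F, T, T, T

Row x=T, y=T, z=T, w=F: ~(((x -> w) <-> (z & y)) <-> (z | y | y)) = T, (w & x) = F, so the formula = F.
Row x=T, y=T, z=F, w=T: ~(((x -> w) <-> (z & y)) <-> (z | y | y)) = T, (w & x) = T, so the formula = T.
Row x=T, y=T, z=F, w=F: ~(((x -> w) <-> (z & y)) <-> (z | y | y)) = F, (w & x) = F, so the formula = T.
Row x=T, y=F, z=T, w=T: ~(((x -> w) <-> (z & y)) <-> (z | y | y)) = T, (w & x) = T, so the formula = T.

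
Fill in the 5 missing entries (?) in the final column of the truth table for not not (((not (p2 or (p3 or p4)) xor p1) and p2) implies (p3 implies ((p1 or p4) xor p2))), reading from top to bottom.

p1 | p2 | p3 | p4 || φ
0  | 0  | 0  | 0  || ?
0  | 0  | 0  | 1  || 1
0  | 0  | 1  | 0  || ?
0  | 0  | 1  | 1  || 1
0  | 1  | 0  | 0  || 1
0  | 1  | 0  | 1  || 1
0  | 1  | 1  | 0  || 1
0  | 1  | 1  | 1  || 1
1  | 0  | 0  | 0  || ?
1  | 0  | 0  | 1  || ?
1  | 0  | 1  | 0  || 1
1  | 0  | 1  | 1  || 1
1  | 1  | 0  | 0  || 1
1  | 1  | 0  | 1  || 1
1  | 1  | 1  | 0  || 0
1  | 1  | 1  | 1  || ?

1, 1, 1, 1, 0

Row p1=0, p2=0, p3=0, p4=0: (((not (p2 or (p3 or p4)) xor p1) and p2) implies (p3 implies ((p1 or p4) xor p2))) = 1, not (((not (p2 or (p3 or p4)) xor p1) and p2) implies (p3 implies ((p1 or p4) xor p2))) = 0, so the formula = 1.
Row p1=0, p2=0, p3=1, p4=0: (((not (p2 or (p3 or p4)) xor p1) and p2) implies (p3 implies ((p1 or p4) xor p2))) = 1, not (((not (p2 or (p3 or p4)) xor p1) and p2) implies (p3 implies ((p1 or p4) xor p2))) = 0, so the formula = 1.
Row p1=1, p2=0, p3=0, p4=0: (((not (p2 or (p3 or p4)) xor p1) and p2) implies (p3 implies ((p1 or p4) xor p2))) = 1, not (((not (p2 or (p3 or p4)) xor p1) and p2) implies (p3 implies ((p1 or p4) xor p2))) = 0, so the formula = 1.
Row p1=1, p2=0, p3=0, p4=1: (((not (p2 or (p3 or p4)) xor p1) and p2) implies (p3 implies ((p1 or p4) xor p2))) = 1, not (((not (p2 or (p3 or p4)) xor p1) and p2) implies (p3 implies ((p1 or p4) xor p2))) = 0, so the formula = 1.
Row p1=1, p2=1, p3=1, p4=1: (((not (p2 or (p3 or p4)) xor p1) and p2) implies (p3 implies ((p1 or p4) xor p2))) = 0, not (((not (p2 or (p3 or p4)) xor p1) and p2) implies (p3 implies ((p1 or p4) xor p2))) = 1, so the formula = 0.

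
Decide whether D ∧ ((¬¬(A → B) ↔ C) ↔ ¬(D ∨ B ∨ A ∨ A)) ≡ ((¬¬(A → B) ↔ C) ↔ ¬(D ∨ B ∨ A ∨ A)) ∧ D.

equivalent

A  B  C  D  |  φ  ψ
0  0  0  0  |  0  0
0  0  0  1  |  1  1
0  0  1  0  |  0  0
0  0  1  1  |  0  0
0  1  0  0  |  0  0
0  1  0  1  |  1  1
0  1  1  0  |  0  0
0  1  1  1  |  0  0
1  0  0  0  |  0  0
1  0  0  1  |  0  0
1  0  1  0  |  0  0
1  0  1  1  |  1  1
1  1  0  0  |  0  0
1  1  0  1  |  1  1
1  1  1  0  |  0  0
1  1  1  1  |  0  0
The columns for φ and ψ agree on every row, so they are logically equivalent.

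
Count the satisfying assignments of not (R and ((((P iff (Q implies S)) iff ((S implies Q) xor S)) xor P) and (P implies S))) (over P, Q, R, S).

P | Q | R | S | φ
- | - | - | - | -
1 | 1 | 1 | 1 | 0
1 | 1 | 1 | 0 | 1
1 | 1 | 0 | 1 | 1
1 | 1 | 0 | 0 | 1
1 | 0 | 1 | 1 | 1
1 | 0 | 1 | 0 | 1
1 | 0 | 0 | 1 | 1
1 | 0 | 0 | 0 | 1
0 | 1 | 1 | 1 | 0
0 | 1 | 1 | 0 | 0
0 | 1 | 0 | 1 | 1
0 | 1 | 0 | 0 | 1
0 | 0 | 1 | 1 | 1
0 | 0 | 1 | 0 | 1
0 | 0 | 0 | 1 | 1
0 | 0 | 0 | 0 | 1
The formula is true on 13 of the 16 rows.

13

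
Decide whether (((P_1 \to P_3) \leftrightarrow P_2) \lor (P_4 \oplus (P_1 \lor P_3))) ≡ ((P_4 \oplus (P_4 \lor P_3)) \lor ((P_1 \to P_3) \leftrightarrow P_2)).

not equivalent

P_1 | P_2 | P_3 | P_4 | φ | ψ
--- | --- | --- | --- | - | -
 F  |  F  |  F  |  F  | F | F
 F  |  F  |  F  |  T  | T | F
 F  |  F  |  T  |  F  | T | T
 F  |  F  |  T  |  T  | F | F
 F  |  T  |  F  |  F  | T | T
 F  |  T  |  F  |  T  | T | T
 F  |  T  |  T  |  F  | T | T
 F  |  T  |  T  |  T  | T | T
 T  |  F  |  F  |  F  | T | T
 T  |  F  |  F  |  T  | T | T
 T  |  F  |  T  |  F  | T | T
 T  |  F  |  T  |  T  | F | F
 T  |  T  |  F  |  F  | T | F
 T  |  T  |  F  |  T  | F | F
 T  |  T  |  T  |  F  | T | T
 T  |  T  |  T  |  T  | T | T
The columns differ at P_1=F, P_2=F, P_3=F, P_4=T (φ=T, ψ=F), so they are not equivalent.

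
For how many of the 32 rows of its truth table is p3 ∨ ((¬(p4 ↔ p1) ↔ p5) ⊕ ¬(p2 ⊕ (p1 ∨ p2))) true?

p1 | p2 | p3 | p4 | p5 | φ
-- | -- | -- | -- | -- | -
1  | 1  | 1  | 1  | 1  | 1
1  | 1  | 1  | 1  | 0  | 1
1  | 1  | 1  | 0  | 1  | 1
1  | 1  | 1  | 0  | 0  | 1
1  | 1  | 0  | 1  | 1  | 1
1  | 1  | 0  | 1  | 0  | 0
1  | 1  | 0  | 0  | 1  | 0
1  | 1  | 0  | 0  | 0  | 1
1  | 0  | 1  | 1  | 1  | 1
1  | 0  | 1  | 1  | 0  | 1
1  | 0  | 1  | 0  | 1  | 1
1  | 0  | 1  | 0  | 0  | 1
1  | 0  | 0  | 1  | 1  | 0
1  | 0  | 0  | 1  | 0  | 1
1  | 0  | 0  | 0  | 1  | 1
1  | 0  | 0  | 0  | 0  | 0
0  | 1  | 1  | 1  | 1  | 1
0  | 1  | 1  | 1  | 0  | 1
0  | 1  | 1  | 0  | 1  | 1
0  | 1  | 1  | 0  | 0  | 1
0  | 1  | 0  | 1  | 1  | 0
0  | 1  | 0  | 1  | 0  | 1
0  | 1  | 0  | 0  | 1  | 1
0  | 1  | 0  | 0  | 0  | 0
0  | 0  | 1  | 1  | 1  | 1
0  | 0  | 1  | 1  | 0  | 1
0  | 0  | 1  | 0  | 1  | 1
0  | 0  | 1  | 0  | 0  | 1
0  | 0  | 0  | 1  | 1  | 0
0  | 0  | 0  | 1  | 0  | 1
0  | 0  | 0  | 0  | 1  | 1
0  | 0  | 0  | 0  | 0  | 0
The formula is true on 24 of the 32 rows.

24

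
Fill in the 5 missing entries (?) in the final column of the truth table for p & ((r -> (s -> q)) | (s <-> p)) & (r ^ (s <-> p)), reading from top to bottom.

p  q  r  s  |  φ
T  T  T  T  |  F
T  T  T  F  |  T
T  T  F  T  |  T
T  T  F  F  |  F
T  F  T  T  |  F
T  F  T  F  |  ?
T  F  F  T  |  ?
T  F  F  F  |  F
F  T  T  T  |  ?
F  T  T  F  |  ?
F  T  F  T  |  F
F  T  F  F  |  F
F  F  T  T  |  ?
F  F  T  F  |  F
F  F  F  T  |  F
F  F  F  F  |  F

T, T, F, F, F

Row p=T, q=F, r=T, s=F: ((r -> (s -> q)) | (s <-> p)) = T, (r ^ (s <-> p)) = T, so the formula = T.
Row p=T, q=F, r=F, s=T: ((r -> (s -> q)) | (s <-> p)) = T, (r ^ (s <-> p)) = T, so the formula = T.
Row p=F, q=T, r=T, s=T: ((r -> (s -> q)) | (s <-> p)) = T, (r ^ (s <-> p)) = T, so the formula = F.
Row p=F, q=T, r=T, s=F: ((r -> (s -> q)) | (s <-> p)) = T, (r ^ (s <-> p)) = F, so the formula = F.
Row p=F, q=F, r=T, s=T: ((r -> (s -> q)) | (s <-> p)) = F, (r ^ (s <-> p)) = T, so the formula = F.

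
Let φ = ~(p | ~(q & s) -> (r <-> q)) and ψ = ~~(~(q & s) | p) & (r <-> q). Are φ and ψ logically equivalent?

not equivalent

p | q | r | s || φ | ψ
0 | 0 | 0 | 0 || 0 | 1
0 | 0 | 0 | 1 || 0 | 1
0 | 0 | 1 | 0 || 1 | 0
0 | 0 | 1 | 1 || 1 | 0
0 | 1 | 0 | 0 || 1 | 0
0 | 1 | 0 | 1 || 0 | 0
0 | 1 | 1 | 0 || 0 | 1
0 | 1 | 1 | 1 || 0 | 0
1 | 0 | 0 | 0 || 0 | 1
1 | 0 | 0 | 1 || 0 | 1
1 | 0 | 1 | 0 || 1 | 0
1 | 0 | 1 | 1 || 1 | 0
1 | 1 | 0 | 0 || 1 | 0
1 | 1 | 0 | 1 || 1 | 0
1 | 1 | 1 | 0 || 0 | 1
1 | 1 | 1 | 1 || 0 | 1
The columns differ at p=0, q=0, r=0, s=0 (φ=0, ψ=1), so they are not equivalent.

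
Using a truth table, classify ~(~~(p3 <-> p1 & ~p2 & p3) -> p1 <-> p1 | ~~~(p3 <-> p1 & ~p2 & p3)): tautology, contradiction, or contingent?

contradiction

p1  p2  p3  |  φ
T   T   T   |  F
T   T   F   |  F
T   F   T   |  F
T   F   F   |  F
F   T   T   |  F
F   T   F   |  F
F   F   T   |  F
F   F   F   |  F
Every row is F, so the formula is a contradiction.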